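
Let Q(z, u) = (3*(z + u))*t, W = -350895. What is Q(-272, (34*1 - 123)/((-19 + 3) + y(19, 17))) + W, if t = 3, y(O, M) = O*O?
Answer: -40634712/115 ≈ -3.5335e+5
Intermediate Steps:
y(O, M) = O**2
Q(z, u) = 9*u + 9*z (Q(z, u) = (3*(z + u))*3 = (3*(u + z))*3 = (3*u + 3*z)*3 = 9*u + 9*z)
Q(-272, (34*1 - 123)/((-19 + 3) + y(19, 17))) + W = (9*((34*1 - 123)/((-19 + 3) + 19**2)) + 9*(-272)) - 350895 = (9*((34 - 123)/(-16 + 361)) - 2448) - 350895 = (9*(-89/345) - 2448) - 350895 = (-267/115 - 2448) - 350895 = -281787/115 - 350895 = -40634712/115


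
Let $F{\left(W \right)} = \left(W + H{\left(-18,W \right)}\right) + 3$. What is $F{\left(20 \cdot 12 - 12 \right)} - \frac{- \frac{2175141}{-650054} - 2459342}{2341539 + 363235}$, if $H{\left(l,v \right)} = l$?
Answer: $\frac{376105773539875}{1758249157796} \approx 213.91$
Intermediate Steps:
$F{\left(W \right)} = -15 + W$ ($F{\left(W \right)} = \left(W - 18\right) + 3 = \left(-18 + W\right) + 3 = -15 + W$)
$F{\left(20 \cdot 12 - 12 \right)} - \frac{- \frac{2175141}{-650054} - 2459342}{2341539 + 363235} = \left(-15 + \left(20 \cdot 12 - 12\right)\right) - \frac{- \frac{2175141}{-650054} - 2459342}{2341539 + 363235} = \left(-15 + \left(240 - 12\right)\right) - \frac{\left(-2175141\right) \left(- \frac{1}{650054}\right) - 2459342}{2704774} = \left(-15 + 228\right) - \left(\frac{2175141}{650054} - 2459342\right) \frac{1}{2704774} = 213 - \left(- \frac{1598702929327}{650054}\right) \frac{1}{2704774} = 213 - - \frac{1598702929327}{1758249157796} = 213 + \frac{1598702929327}{1758249157796} = \frac{376105773539875}{1758249157796}$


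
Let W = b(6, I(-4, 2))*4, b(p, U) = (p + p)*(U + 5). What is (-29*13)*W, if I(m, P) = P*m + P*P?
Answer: -18096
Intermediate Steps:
I(m, P) = P**2 + P*m (I(m, P) = P*m + P**2 = P**2 + P*m)
b(p, U) = 2*p*(5 + U) (b(p, U) = (2*p)*(5 + U) = 2*p*(5 + U))
W = 48 (W = (2*6*(5 + 2*(2 - 4)))*4 = (2*6*(5 + 2*(-2)))*4 = (2*6*(5 - 4))*4 = (2*6*1)*4 = 12*4 = 48)
(-29*13)*W = -29*13*48 = -377*48 = -18096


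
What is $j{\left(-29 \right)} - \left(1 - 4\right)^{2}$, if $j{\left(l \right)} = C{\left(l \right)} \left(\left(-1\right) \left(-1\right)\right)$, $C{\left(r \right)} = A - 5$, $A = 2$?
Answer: $-12$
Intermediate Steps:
$C{\left(r \right)} = -3$ ($C{\left(r \right)} = 2 - 5 = -3$)
$j{\left(l \right)} = -3$ ($j{\left(l \right)} = - 3 \left(\left(-1\right) \left(-1\right)\right) = \left(-3\right) 1 = -3$)
$j{\left(-29 \right)} - \left(1 - 4\right)^{2} = -3 - \left(1 - 4\right)^{2} = -3 - \left(-3\right)^{2} = -3 - 9 = -12$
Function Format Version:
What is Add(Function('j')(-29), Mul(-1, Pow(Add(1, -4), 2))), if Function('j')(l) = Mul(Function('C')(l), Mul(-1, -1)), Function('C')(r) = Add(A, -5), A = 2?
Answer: -12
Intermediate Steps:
Function('C')(r) = -3 (Function('C')(r) = Add(2, -5) = -3)
Function('j')(l) = -3 (Function('j')(l) = Mul(-3, Mul(-1, -1)) = Mul(-3, 1) = -3)
Add(Function('j')(-29), Mul(-1, Pow(Add(1, -4), 2))) = Add(-3, Mul(-1, Pow(Add(1, -4), 2))) = Add(-3, Mul(-1, Pow(-3, 2))) = Add(-3, Mul(-1, 9)) = Add(-3, -9) = -12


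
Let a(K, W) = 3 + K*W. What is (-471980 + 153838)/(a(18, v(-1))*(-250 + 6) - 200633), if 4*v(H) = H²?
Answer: 318142/202463 ≈ 1.5714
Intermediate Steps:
v(H) = H²/4
(-471980 + 153838)/(a(18, v(-1))*(-250 + 6) - 200633) = (-471980 + 153838)/((3 + 18*((¼)*(-1)²))*(-250 + 6) - 200633) = -318142/((3 + 18*((¼)*1))*(-244) - 200633) = -318142/((3 + 18*(¼))*(-244) - 200633) = -318142/((3 + 9/2)*(-244) - 200633) = -318142/((15/2)*(-244) - 200633) = -318142/(-1830 - 200633) = -318142/(-202463) = -318142*(-1/202463) = 318142/202463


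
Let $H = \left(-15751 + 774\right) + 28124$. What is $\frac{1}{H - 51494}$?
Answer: $- \frac{1}{38347} \approx -2.6078 \cdot 10^{-5}$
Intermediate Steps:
$H = 13147$ ($H = -14977 + 28124 = 13147$)
$\frac{1}{H - 51494} = \frac{1}{13147 - 51494} = \frac{1}{-38347} = - \frac{1}{38347}$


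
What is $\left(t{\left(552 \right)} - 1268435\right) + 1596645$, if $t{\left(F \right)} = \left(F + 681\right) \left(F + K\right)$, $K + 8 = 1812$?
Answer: $3233158$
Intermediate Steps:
$K = 1804$ ($K = -8 + 1812 = 1804$)
$t{\left(F \right)} = \left(681 + F\right) \left(1804 + F\right)$ ($t{\left(F \right)} = \left(F + 681\right) \left(F + 1804\right) = \left(681 + F\right) \left(1804 + F\right)$)
$\left(t{\left(552 \right)} - 1268435\right) + 1596645 = \left(\left(1228524 + 552^{2} + 2485 \cdot 552\right) - 1268435\right) + 1596645 = \left(\left(1228524 + 304704 + 1371720\right) - 1268435\right) + 1596645 = \left(2904948 - 1268435\right) + 1596645 = 1636513 + 1596645 = 3233158$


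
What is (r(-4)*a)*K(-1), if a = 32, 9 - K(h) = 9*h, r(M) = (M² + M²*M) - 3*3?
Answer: -32832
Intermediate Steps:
r(M) = -9 + M² + M³ (r(M) = (M² + M³) - 9 = -9 + M² + M³)
K(h) = 9 - 9*h
(r(-4)*a)*K(-1) = ((-9 + (-4)² + (-4)³)*32)*(9 - 9*(-1)) = ((-9 + 16 - 64)*32)*(9 + 9) = -57*32*18 = -1824*18 = -32832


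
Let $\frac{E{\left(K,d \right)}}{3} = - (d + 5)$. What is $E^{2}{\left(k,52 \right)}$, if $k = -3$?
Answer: $29241$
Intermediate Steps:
$E{\left(K,d \right)} = -15 - 3 d$ ($E{\left(K,d \right)} = 3 \left(- (d + 5)\right) = 3 \left(- (5 + d)\right) = 3 \left(-5 - d\right) = -15 - 3 d$)
$E^{2}{\left(k,52 \right)} = \left(-15 - 156\right)^{2} = \left(-171\right)^{2} = 29241$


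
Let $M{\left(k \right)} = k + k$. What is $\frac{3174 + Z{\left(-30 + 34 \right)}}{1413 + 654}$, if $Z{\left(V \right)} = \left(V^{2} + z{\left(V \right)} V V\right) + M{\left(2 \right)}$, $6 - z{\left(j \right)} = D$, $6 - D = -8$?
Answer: $\frac{1022}{689} \approx 1.4833$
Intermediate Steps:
$M{\left(k \right)} = 2 k$
$D = 14$ ($D = 6 - -8 = 6 + 8 = 14$)
$z{\left(j \right)} = -8$ ($z{\left(j \right)} = 6 - 14 = -8$)
$Z{\left(V \right)} = 4 - 7 V^{2}$ ($Z{\left(V \right)} = \left(V^{2} + - 8 V V\right) + 2 \cdot 2 = \left(V^{2} - 8 V^{2}\right) + 4 = - 7 V^{2} + 4 = 4 - 7 V^{2}$)
$\frac{3174 + Z{\left(-30 + 34 \right)}}{1413 + 654} = \frac{3174 + \left(4 - 7 \left(-30 + 34\right)^{2}\right)}{1413 + 654} = \frac{3174 + \left(4 - 7 \cdot 4^{2}\right)}{2067} = \left(3174 + \left(4 - 112\right)\right) \frac{1}{2067} = \left(3174 - 108\right) \frac{1}{2067} = 3066 \cdot \frac{1}{2067} = \frac{1022}{689}$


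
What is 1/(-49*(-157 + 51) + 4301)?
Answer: 1/9495 ≈ 0.00010532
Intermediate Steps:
1/(-49*(-157 + 51) + 4301) = 1/(-49*(-106) + 4301) = 1/(5194 + 4301) = 1/9495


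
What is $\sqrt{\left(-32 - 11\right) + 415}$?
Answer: $2 \sqrt{93} \approx 19.287$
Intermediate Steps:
$\sqrt{\left(-32 - 11\right) + 415} = \sqrt{-43 + 415} = \sqrt{372} = 2 \sqrt{93}$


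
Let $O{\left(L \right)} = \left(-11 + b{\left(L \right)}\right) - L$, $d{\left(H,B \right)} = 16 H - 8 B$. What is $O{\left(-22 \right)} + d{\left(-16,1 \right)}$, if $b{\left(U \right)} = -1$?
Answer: $-254$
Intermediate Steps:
$d{\left(H,B \right)} = - 8 B + 16 H$
$O{\left(L \right)} = -12 - L$ ($O{\left(L \right)} = \left(-11 - 1\right) - L = -12 - L$)
$O{\left(-22 \right)} + d{\left(-16,1 \right)} = \left(-12 - -22\right) + \left(\left(-8\right) 1 + 16 \left(-16\right)\right) = \left(-12 + 22\right) - 264 = 10 - 264 = -254$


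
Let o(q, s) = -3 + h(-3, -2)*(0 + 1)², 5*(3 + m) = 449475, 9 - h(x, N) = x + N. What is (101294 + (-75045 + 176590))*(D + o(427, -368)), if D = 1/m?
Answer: 66856613369/29964 ≈ 2.2312e+6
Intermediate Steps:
h(x, N) = 9 - N - x (h(x, N) = 9 - (x + N) = 9 - (N + x) = 9 + (-N - x) = 9 - N - x)
m = 89892 (m = -3 + (⅕)*449475 = -3 + 89895 = 89892)
o(q, s) = 11 (o(q, s) = -3 + (9 - 1*(-2) - 1*(-3))*(0 + 1)² = -3 + (9 + 2 + 3)*1² = -3 + 14*1 = -3 + 14 = 11)
D = 1/89892 ≈ 1.1124e-5
(101294 + (-75045 + 176590))*(D + o(427, -368)) = (101294 + (-75045 + 176590))*(1/89892 + 11) = (101294 + 101545)*(988813/89892) = 202839*(988813/89892) = 66856613369/29964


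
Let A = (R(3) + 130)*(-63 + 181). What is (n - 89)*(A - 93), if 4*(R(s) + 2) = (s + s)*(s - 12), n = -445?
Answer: -7165212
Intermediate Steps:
R(s) = -2 + s*(-12 + s)/2 (R(s) = -2 + ((s + s)*(s - 12))/4 = -2 + ((2*s)*(-12 + s))/4 = -2 + (2*s*(-12 + s))/4 = -2 + s*(-12 + s)/2)
A = 13511 (A = ((-2 + (½)*3² - 6*3) + 130)*(-63 + 181) = ((-2 + (½)*9 - 18) + 130)*118 = ((-2 + 9/2 - 18) + 130)*118 = (-31/2 + 130)*118 = (229/2)*118 = 13511)
(n - 89)*(A - 93) = (-445 - 89)*(13511 - 93) = -534*13418 = -7165212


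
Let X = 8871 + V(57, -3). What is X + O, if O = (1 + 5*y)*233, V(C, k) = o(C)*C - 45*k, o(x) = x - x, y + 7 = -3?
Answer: -2411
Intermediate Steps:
y = -10 (y = -7 - 3 = -10)
o(x) = 0
V(C, k) = -45*k (V(C, k) = 0*C - 45*k = 0 - 45*k = -45*k)
X = 9006 (X = 8871 - 45*(-3) = 8871 + 135 = 9006)
O = -11417 (O = (1 + 5*(-10))*233 = (1 - 50)*233 = -49*233 = -11417)
X + O = 9006 - 11417 = -2411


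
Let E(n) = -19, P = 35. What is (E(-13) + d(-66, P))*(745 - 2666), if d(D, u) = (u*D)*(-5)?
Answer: -22151051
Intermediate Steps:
d(D, u) = -5*D*u (d(D, u) = (D*u)*(-5) = -5*D*u)
(E(-13) + d(-66, P))*(745 - 2666) = (-19 - 5*(-66)*35)*(745 - 2666) = (-19 + 11550)*(-1921) = 11531*(-1921) = -22151051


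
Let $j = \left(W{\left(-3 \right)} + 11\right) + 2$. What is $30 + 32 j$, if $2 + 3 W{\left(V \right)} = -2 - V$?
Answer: $\frac{1306}{3} \approx 435.33$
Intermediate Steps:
$W{\left(V \right)} = - \frac{4}{3} - \frac{V}{3}$ ($W{\left(V \right)} = - \frac{2}{3} + \frac{-2 - V}{3} = - \frac{2}{3} - \left(\frac{2}{3} + \frac{V}{3}\right) = - \frac{4}{3} - \frac{V}{3}$)
$j = \frac{38}{3}$ ($j = \left(\left(- \frac{4}{3} - -1\right) + 11\right) + 2 = \left(\left(- \frac{4}{3} + 1\right) + 11\right) + 2 = \left(- \frac{1}{3} + 11\right) + 2 = \frac{32}{3} + 2 = \frac{38}{3} \approx 12.667$)
$30 + 32 j = 30 + 32 \cdot \frac{38}{3} = 30 + \frac{1216}{3} = \frac{1306}{3}$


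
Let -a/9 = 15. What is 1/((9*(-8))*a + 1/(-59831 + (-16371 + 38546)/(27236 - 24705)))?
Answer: 151410086/1471706033389 ≈ 0.00010288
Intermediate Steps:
a = -135 (a = -9*15 = -135)
1/((9*(-8))*a + 1/(-59831 + (-16371 + 38546)/(27236 - 24705))) = 1/((9*(-8))*(-135) + 1/(-59831 + (-16371 + 38546)/(27236 - 24705))) = 1/(-72*(-135) + 1/(-59831 + 22175/2531)) = 1/(9720 + 1/(-59831 + 22175*(1/2531))) = 1/(9720 + 1/(-59831 + 22175/2531)) = 1/(9720 + 1/(-151410086/2531)) = 1/(9720 - 2531/151410086) = 1/(1471706033389/151410086) = 151410086/1471706033389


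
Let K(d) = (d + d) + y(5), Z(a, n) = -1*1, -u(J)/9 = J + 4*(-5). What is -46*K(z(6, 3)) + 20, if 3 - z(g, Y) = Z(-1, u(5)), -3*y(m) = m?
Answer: -814/3 ≈ -271.33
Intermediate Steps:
y(m) = -m/3
u(J) = 180 - 9*J (u(J) = -9*(J + 4*(-5)) = -9*(J - 20) = -9*(-20 + J) = 180 - 9*J)
Z(a, n) = -1
z(g, Y) = 4 (z(g, Y) = 3 - 1*(-1) = 3 + 1 = 4)
K(d) = -5/3 + 2*d (K(d) = (d + d) - ⅓*5 = 2*d - 5/3 = -5/3 + 2*d)
-46*K(z(6, 3)) + 20 = -46*(-5/3 + 2*4) + 20 = -46*(-5/3 + 8) + 20 = -46*19/3 + 20 = -874/3 + 20 = -814/3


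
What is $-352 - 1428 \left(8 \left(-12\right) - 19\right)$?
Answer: $163868$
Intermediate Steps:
$-352 - 1428 \left(8 \left(-12\right) - 19\right) = -352 - 1428 \left(-96 - 19\right) = -352 - -164220 = -352 + 164220 = 163868$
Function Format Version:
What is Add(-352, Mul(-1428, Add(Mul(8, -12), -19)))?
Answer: 163868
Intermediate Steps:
Add(-352, Mul(-1428, Add(Mul(8, -12), -19))) = Add(-352, Mul(-1428, Add(-96, -19))) = Add(-352, Mul(-1428, -115)) = Add(-352, 164220) = 163868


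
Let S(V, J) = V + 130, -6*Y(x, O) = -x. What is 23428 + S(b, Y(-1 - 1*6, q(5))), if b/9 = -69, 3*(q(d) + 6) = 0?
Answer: 22937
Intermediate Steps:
q(d) = -6 (q(d) = -6 + (1/3)*0 = -6 + 0 = -6)
b = -621 (b = 9*(-69) = -621)
Y(x, O) = x/6 (Y(x, O) = -(-1)*x/6 = x/6)
S(V, J) = 130 + V
23428 + S(b, Y(-1 - 1*6, q(5))) = 23428 + (130 - 621) = 23428 - 491 = 22937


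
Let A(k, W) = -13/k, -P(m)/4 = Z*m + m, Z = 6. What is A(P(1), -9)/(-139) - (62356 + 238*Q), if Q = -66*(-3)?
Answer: -426096173/3892 ≈ -1.0948e+5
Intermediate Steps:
P(m) = -28*m (P(m) = -4*(6*m + m) = -28*m)
Q = 198
A(P(1), -9)/(-139) - (62356 + 238*Q) = -13/((-28*1))/(-139) - 238/(1/(198 + 262)) = -13/(-28)*(-1/139) - 238/(1/460) = -13*(-1/28)*(-1/139) - 238/1/460 = (13/28)*(-1/139) - 238*460 = -13/3892 - 109480 = -426096173/3892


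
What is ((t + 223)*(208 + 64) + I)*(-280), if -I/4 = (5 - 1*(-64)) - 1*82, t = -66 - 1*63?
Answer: -7173600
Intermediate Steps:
t = -129 (t = -66 - 63 = -129)
I = 52 (I = -4*((5 - 1*(-64)) - 1*82) = -4*((5 + 64) - 82) = -4*(69 - 82) = -4*(-13) = 52)
((t + 223)*(208 + 64) + I)*(-280) = ((-129 + 223)*(208 + 64) + 52)*(-280) = (94*272 + 52)*(-280) = (25568 + 52)*(-280) = 25620*(-280) = -7173600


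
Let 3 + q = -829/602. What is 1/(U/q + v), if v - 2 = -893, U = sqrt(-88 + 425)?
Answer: -6186413475/5511972276077 + 1586270*sqrt(337)/5511972276077 ≈ -0.0011171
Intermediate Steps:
U = sqrt(337) ≈ 18.358
q = -2635/602 (q = -3 - 829/602 = -2635/602 ≈ -4.3771)
v = -891 (v = 2 - 893 = -891)
1/(U/q + v) = 1/(sqrt(337)/(-2635/602) - 891) = 1/(sqrt(337)*(-602/2635) - 891) = 1/(-602*sqrt(337)/2635 - 891) = 1/(-891 - 602*sqrt(337)/2635)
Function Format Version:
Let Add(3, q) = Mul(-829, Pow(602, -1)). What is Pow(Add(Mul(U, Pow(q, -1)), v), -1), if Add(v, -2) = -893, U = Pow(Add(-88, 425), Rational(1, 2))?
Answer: Add(Rational(-6186413475, 5511972276077), Mul(Rational(1586270, 5511972276077), Pow(337, Rational(1, 2)))) ≈ -0.0011171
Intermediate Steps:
U = Pow(337, Rational(1, 2)) ≈ 18.358
q = Rational(-2635, 602) (q = Add(-3, Mul(-829, Pow(602, -1))) = Add(-3, Mul(-829, Rational(1, 602))) = Add(-3, Rational(-829, 602)) = Rational(-2635, 602) ≈ -4.3771)
v = -891 (v = Add(2, -893) = -891)
Pow(Add(Mul(U, Pow(q, -1)), v), -1) = Pow(Add(Mul(Pow(337, Rational(1, 2)), Pow(Rational(-2635, 602), -1)), -891), -1) = Pow(Add(Mul(Pow(337, Rational(1, 2)), Rational(-602, 2635)), -891), -1) = Pow(Add(Mul(Rational(-602, 2635), Pow(337, Rational(1, 2))), -891), -1) = Pow(Add(-891, Mul(Rational(-602, 2635), Pow(337, Rational(1, 2)))), -1)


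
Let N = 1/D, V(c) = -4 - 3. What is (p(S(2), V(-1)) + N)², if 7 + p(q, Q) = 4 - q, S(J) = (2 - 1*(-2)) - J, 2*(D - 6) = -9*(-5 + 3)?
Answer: 5476/225 ≈ 24.338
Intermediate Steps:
D = 15 (D = 6 + (-9*(-5 + 3))/2 = 6 + (-9*(-2))/2 = 6 + (½)*18 = 6 + 9 = 15)
S(J) = 4 - J (S(J) = (2 + 2) - J = 4 - J)
V(c) = -7
N = 1/15 ≈ 0.066667
p(q, Q) = -3 - q (p(q, Q) = -7 + (4 - q) = -3 - q)
(p(S(2), V(-1)) + N)² = ((-3 - (4 - 1*2)) + 1/15)² = ((-3 - (4 - 2)) + 1/15)² = ((-3 - 1*2) + 1/15)² = ((-3 - 2) + 1/15)² = (-5 + 1/15)² = (-74/15)² = 5476/225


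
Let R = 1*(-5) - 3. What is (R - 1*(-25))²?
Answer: 289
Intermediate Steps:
R = -8 (R = -5 - 3 = -8)
(R - 1*(-25))² = (-8 - 1*(-25))² = (-8 + 25)² = 17² = 289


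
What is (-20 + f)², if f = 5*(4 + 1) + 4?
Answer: 81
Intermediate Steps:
f = 29 (f = 5*5 + 4 = 25 + 4 = 29)
(-20 + f)² = (-20 + 29)² = 9² = 81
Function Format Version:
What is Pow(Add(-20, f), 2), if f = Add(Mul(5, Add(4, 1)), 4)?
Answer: 81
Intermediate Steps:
f = 29 (f = Add(Mul(5, 5), 4) = Add(25, 4) = 29)
Pow(Add(-20, f), 2) = Pow(Add(-20, 29), 2) = Pow(9, 2) = 81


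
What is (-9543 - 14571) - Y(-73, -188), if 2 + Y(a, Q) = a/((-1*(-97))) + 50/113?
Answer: -264288233/10961 ≈ -24112.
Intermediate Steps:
Y(a, Q) = -176/113 + a/97 (Y(a, Q) = -2 + (a/((-1*(-97))) + 50/113) = -2 + (a/97 + 50*(1/113)) = -2 + (a*(1/97) + 50/113) = -2 + (a/97 + 50/113) = -2 + (50/113 + a/97) = -176/113 + a/97)
(-9543 - 14571) - Y(-73, -188) = (-9543 - 14571) - (-176/113 + (1/97)*(-73)) = -24114 - (-176/113 - 73/97) = -24114 - 1*(-25321/10961) = -24114 + 25321/10961 = -264288233/10961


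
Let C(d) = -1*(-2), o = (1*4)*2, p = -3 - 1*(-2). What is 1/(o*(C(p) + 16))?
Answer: 1/144 ≈ 0.0069444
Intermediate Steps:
p = -1 (p = -3 + 2 = -1)
o = 8 (o = 4*2 = 8)
C(d) = 2
1/(o*(C(p) + 16)) = 1/(8*(2 + 16)) = 1/(8*18) = 1/144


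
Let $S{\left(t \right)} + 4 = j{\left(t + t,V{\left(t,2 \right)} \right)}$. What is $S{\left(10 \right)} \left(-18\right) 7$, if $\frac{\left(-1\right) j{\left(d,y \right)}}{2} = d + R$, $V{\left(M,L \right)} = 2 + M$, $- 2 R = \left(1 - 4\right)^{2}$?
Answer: $4410$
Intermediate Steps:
$R = - \frac{9}{2}$ ($R = - \frac{\left(1 - 4\right)^{2}}{2} = - \frac{\left(-3\right)^{2}}{2} = \left(- \frac{1}{2}\right) 9 = - \frac{9}{2} \approx -4.5$)
$j{\left(d,y \right)} = 9 - 2 d$ ($j{\left(d,y \right)} = - 2 \left(d - \frac{9}{2}\right) = - 2 \left(- \frac{9}{2} + d\right) = 9 - 2 d$)
$S{\left(t \right)} = 5 - 4 t$ ($S{\left(t \right)} = -4 - \left(-9 + 2 \left(t + t\right)\right) = -4 - \left(-9 + 2 \cdot 2 t\right) = -4 - \left(-9 + 4 t\right) = 5 - 4 t$)
$S{\left(10 \right)} \left(-18\right) 7 = \left(5 - 40\right) \left(-18\right) 7 = \left(-35\right) \left(-18\right) 7 = 630 \cdot 7 = 4410$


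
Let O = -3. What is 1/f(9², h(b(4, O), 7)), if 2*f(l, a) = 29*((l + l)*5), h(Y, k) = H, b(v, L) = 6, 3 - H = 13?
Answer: 1/11745 ≈ 8.5143e-5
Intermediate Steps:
H = -10 (H = 3 - 1*13 = 3 - 13 = -10)
h(Y, k) = -10
f(l, a) = 145*l (f(l, a) = (29*((l + l)*5))/2 = (29*((2*l)*5))/2 = (29*(10*l))/2 = (290*l)/2 = 145*l)
1/f(9², h(b(4, O), 7)) = 1/(145*9²) = 1/(145*81) = 1/11745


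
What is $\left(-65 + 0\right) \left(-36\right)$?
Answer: $2340$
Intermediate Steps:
$\left(-65 + 0\right) \left(-36\right) = \left(-65\right) \left(-36\right) = 2340$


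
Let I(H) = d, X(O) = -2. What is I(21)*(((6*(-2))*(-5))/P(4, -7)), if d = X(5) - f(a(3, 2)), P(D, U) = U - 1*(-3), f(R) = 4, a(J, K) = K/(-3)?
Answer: 90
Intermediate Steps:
a(J, K) = -K/3 (a(J, K) = K*(-1/3) = -K/3)
P(D, U) = 3 + U (P(D, U) = U + 3 = 3 + U)
d = -6 (d = -2 - 1*4 = -2 - 4 = -6)
I(H) = -6
I(21)*(((6*(-2))*(-5))/P(4, -7)) = -6*(6*(-2))*(-5)/(3 - 7) = -6*(-12*(-5))/(-4) = -360*(-1)/4 = -6*(-15) = 90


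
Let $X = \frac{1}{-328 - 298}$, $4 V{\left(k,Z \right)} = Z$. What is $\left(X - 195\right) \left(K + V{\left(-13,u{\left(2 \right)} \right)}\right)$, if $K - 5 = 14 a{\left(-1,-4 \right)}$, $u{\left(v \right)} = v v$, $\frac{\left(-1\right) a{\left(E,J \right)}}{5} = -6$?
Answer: $- \frac{26001123}{313} \approx -83071.0$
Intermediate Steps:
$a{\left(E,J \right)} = 30$ ($a{\left(E,J \right)} = \left(-5\right) \left(-6\right) = 30$)
$u{\left(v \right)} = v^{2}$
$V{\left(k,Z \right)} = \frac{Z}{4}$
$K = 425$ ($K = 5 + 14 \cdot 30 = 5 + 420 = 425$)
$X = - \frac{1}{626}$ ($X = \frac{1}{-626} = - \frac{1}{626} \approx -0.0015974$)
$\left(X - 195\right) \left(K + V{\left(-13,u{\left(2 \right)} \right)}\right) = \left(- \frac{1}{626} - 195\right) \left(425 + \frac{2^{2}}{4}\right) = - \frac{122071 \left(425 + \frac{1}{4} \cdot 4\right)}{626} = - \frac{122071 \left(425 + 1\right)}{626} = \left(- \frac{122071}{626}\right) 426 = - \frac{26001123}{313}$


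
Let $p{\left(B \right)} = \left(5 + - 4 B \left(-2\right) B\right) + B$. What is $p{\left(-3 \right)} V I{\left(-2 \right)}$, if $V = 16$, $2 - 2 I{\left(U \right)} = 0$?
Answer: $1184$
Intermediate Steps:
$I{\left(U \right)} = 1$ ($I{\left(U \right)} = 1 - 0 = 1 + 0 = 1$)
$p{\left(B \right)} = 5 + B + 8 B^{2}$ ($p{\left(B \right)} = \left(5 + - 4 \left(- 2 B\right) B\right) + B = \left(5 + 8 B B\right) + B = \left(5 + 8 B^{2}\right) + B = 5 + B + 8 B^{2}$)
$p{\left(-3 \right)} V I{\left(-2 \right)} = \left(5 - 3 + 8 \left(-3\right)^{2}\right) 16 \cdot 1 = \left(5 - 3 + 8 \cdot 9\right) 16 \cdot 1 = \left(5 - 3 + 72\right) 16 \cdot 1 = 74 \cdot 16 \cdot 1 = 1184 \cdot 1 = 1184$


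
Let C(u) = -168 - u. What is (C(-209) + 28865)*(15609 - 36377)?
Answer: -600319808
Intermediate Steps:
(C(-209) + 28865)*(15609 - 36377) = ((-168 - 1*(-209)) + 28865)*(15609 - 36377) = ((-168 + 209) + 28865)*(-20768) = (41 + 28865)*(-20768) = 28906*(-20768) = -600319808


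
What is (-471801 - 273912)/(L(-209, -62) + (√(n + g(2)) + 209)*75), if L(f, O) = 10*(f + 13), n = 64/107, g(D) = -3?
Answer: -218867511213/4025655340 + 2237139*I*√27499/805131068 ≈ -54.368 + 0.46077*I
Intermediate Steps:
n = 64/107 (n = 64*(1/107) = 64/107 ≈ 0.59813)
L(f, O) = 130 + 10*f (L(f, O) = 10*(13 + f) = 130 + 10*f)
(-471801 - 273912)/(L(-209, -62) + (√(n + g(2)) + 209)*75) = (-471801 - 273912)/((130 + 10*(-209)) + (√(64/107 - 3) + 209)*75) = -745713/((130 - 2090) + (√(-257/107) + 209)*75) = -745713/(-1960 + (I*√27499/107 + 209)*75) = -745713/(-1960 + (209 + I*√27499/107)*75) = -745713/(-1960 + (15675 + 75*I*√27499/107)) = -745713/(13715 + 75*I*√27499/107)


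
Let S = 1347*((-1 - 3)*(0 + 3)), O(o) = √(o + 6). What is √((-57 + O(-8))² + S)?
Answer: √(-16164 + (-57 + I*√2)²) ≈ 0.7093 - 113.66*I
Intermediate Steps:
O(o) = √(6 + o)
S = -16164 (S = 1347*(-4*3) = 1347*(-12) = -16164)
√((-57 + O(-8))² + S) = √((-57 + √(6 - 8))² - 16164) = √((-57 + √(-2))² - 16164) = √((-57 + I*√2)² - 16164) = √(-16164 + (-57 + I*√2)²)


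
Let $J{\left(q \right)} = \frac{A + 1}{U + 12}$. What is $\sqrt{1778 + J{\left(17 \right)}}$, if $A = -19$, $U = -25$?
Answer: $\frac{2 \sqrt{75179}}{13} \approx 42.183$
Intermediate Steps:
$J{\left(q \right)} = \frac{18}{13}$ ($J{\left(q \right)} = \frac{-19 + 1}{-25 + 12} = - \frac{18}{-13} = \left(-18\right) \left(- \frac{1}{13}\right) = \frac{18}{13}$)
$\sqrt{1778 + J{\left(17 \right)}} = \sqrt{1778 + \frac{18}{13}} = \sqrt{\frac{23132}{13}} = \frac{2 \sqrt{75179}}{13}$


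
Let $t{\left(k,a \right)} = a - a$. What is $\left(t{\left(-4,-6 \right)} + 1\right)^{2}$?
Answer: $1$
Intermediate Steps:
$t{\left(k,a \right)} = 0$
$\left(t{\left(-4,-6 \right)} + 1\right)^{2} = \left(0 + 1\right)^{2} = 1^{2} = 1$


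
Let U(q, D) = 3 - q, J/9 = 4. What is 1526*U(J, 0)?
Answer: -50358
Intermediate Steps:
J = 36 (J = 9*4 = 36)
1526*U(J, 0) = 1526*(3 - 1*36) = 1526*(3 - 36) = 1526*(-33) = -50358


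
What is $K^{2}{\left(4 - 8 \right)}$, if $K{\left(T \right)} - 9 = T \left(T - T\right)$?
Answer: $81$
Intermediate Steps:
$K{\left(T \right)} = 9$ ($K{\left(T \right)} = 9 + T \left(T - T\right) = 9 + T 0 = 9 + 0 = 9$)
$K^{2}{\left(4 - 8 \right)} = 9^{2} = 81$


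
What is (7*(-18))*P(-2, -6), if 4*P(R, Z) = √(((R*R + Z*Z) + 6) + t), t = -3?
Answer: -63*√43/2 ≈ -206.56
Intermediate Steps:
P(R, Z) = √(3 + R² + Z²)/4 (P(R, Z) = √(((R*R + Z*Z) + 6) - 3)/4 = √(((R² + Z²) + 6) - 3)/4 = √((6 + R² + Z²) - 3)/4 = √(3 + R² + Z²)/4)
(7*(-18))*P(-2, -6) = (7*(-18))*(√(3 + (-2)² + (-6)²)/4) = -63*√(3 + 4 + 36)/2 = -63*√43/2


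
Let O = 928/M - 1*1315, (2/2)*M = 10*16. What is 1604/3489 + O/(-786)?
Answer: 4857119/2285295 ≈ 2.1254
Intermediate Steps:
M = 160 (M = 10*16 = 160)
O = -6546/5 (O = 928/160 - 1*1315 = 928*(1/160) - 1315 = 29/5 - 1315 = -6546/5 ≈ -1309.2)
1604/3489 + O/(-786) = 1604/3489 - 6546/5/(-786) = 1604*(1/3489) - 6546/5*(-1/786) = 1604/3489 + 1091/655 = 4857119/2285295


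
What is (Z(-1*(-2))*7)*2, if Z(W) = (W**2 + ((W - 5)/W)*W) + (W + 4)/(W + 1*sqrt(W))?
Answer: 98 - 42*sqrt(2) ≈ 38.603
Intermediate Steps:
Z(W) = -5 + W + W**2 + (4 + W)/(W + sqrt(W)) (Z(W) = (W**2 + ((-5 + W)/W)*W) + (4 + W)/(W + sqrt(W)) = (W**2 + (-5 + W)) + (4 + W)/(W + sqrt(W)) = (-5 + W + W**2) + (4 + W)/(W + sqrt(W)) = -5 + W + W**2 + (4 + W)/(W + sqrt(W)))
(Z(-1*(-2))*7)*2 = ((((-1*(-2))**3 + (-1*(-2))**4 + (-1*(-2))**(5/2) + (-1*(-2))**(7/2) - 5*2**(3/2) - 4*(-1*(-2))**2 + 4*(-1*(-2)))/((-1*(-2))**2 + (-1*(-2))**(3/2)))*7)*2 = (((2**3 + 2**4 + 2**(5/2) + 2**(7/2) - 10*sqrt(2) - 4*2**2 + 4*2)/(2**2 + 2**(3/2)))*7)*2 = (((8 + 16 + 4*sqrt(2) + 8*sqrt(2) - 10*sqrt(2) - 4*4 + 8)/(4 + 2*sqrt(2)))*7)*2 = (((8 + 16 + 4*sqrt(2) + 8*sqrt(2) - 10*sqrt(2) - 16 + 8)/(4 + 2*sqrt(2)))*7)*2 = (((16 + 2*sqrt(2))/(4 + 2*sqrt(2)))*7)*2 = (7*(16 + 2*sqrt(2))/(4 + 2*sqrt(2)))*2 = 14*(16 + 2*sqrt(2))/(4 + 2*sqrt(2))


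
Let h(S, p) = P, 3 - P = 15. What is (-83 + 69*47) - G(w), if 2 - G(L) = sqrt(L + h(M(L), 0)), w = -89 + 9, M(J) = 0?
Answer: 3158 + 2*I*sqrt(23) ≈ 3158.0 + 9.5917*I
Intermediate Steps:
P = -12 (P = 3 - 1*15 = 3 - 15 = -12)
h(S, p) = -12
w = -80
G(L) = 2 - sqrt(-12 + L) (G(L) = 2 - sqrt(L - 12) = 2 - sqrt(-12 + L))
(-83 + 69*47) - G(w) = (-83 + 69*47) - (2 - sqrt(-12 - 80)) = (-83 + 3243) - (2 - sqrt(-92)) = 3160 - (2 - 2*I*sqrt(23)) = 3160 + (-2 + 2*I*sqrt(23)) = 3158 + 2*I*sqrt(23)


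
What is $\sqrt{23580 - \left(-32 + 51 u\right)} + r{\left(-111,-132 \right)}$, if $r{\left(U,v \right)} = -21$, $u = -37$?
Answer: $-21 + \sqrt{25499} \approx 138.68$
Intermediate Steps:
$\sqrt{23580 - \left(-32 + 51 u\right)} + r{\left(-111,-132 \right)} = \sqrt{23580 + \left(\left(-51\right) \left(-37\right) + 32\right)} - 21 = \sqrt{23580 + \left(1887 + 32\right)} - 21 = \sqrt{23580 + 1919} - 21 = \sqrt{25499} - 21 = -21 + \sqrt{25499}$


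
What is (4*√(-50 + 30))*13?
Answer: 104*I*√5 ≈ 232.55*I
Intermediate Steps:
(4*√(-50 + 30))*13 = (4*√(-20))*13 = (4*(2*I*√5))*13 = (8*I*√5)*13 = 104*I*√5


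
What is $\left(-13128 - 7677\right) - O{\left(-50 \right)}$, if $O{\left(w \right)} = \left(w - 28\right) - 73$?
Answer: $-20654$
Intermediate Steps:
$O{\left(w \right)} = -101 + w$ ($O{\left(w \right)} = \left(-28 + w\right) - 73 = -101 + w$)
$\left(-13128 - 7677\right) - O{\left(-50 \right)} = \left(-13128 - 7677\right) - \left(-101 - 50\right) = -20805 - -151 = -20805 + 151 = -20654$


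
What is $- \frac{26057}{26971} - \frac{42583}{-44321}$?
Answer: $- \frac{6366204}{1195381691} \approx -0.0053257$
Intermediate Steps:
$- \frac{26057}{26971} - \frac{42583}{-44321} = \left(-26057\right) \frac{1}{26971} - - \frac{42583}{44321} = - \frac{26057}{26971} + \frac{42583}{44321} = - \frac{6366204}{1195381691}$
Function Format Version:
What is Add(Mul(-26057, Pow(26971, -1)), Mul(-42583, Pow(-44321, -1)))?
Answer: Rational(-6366204, 1195381691) ≈ -0.0053257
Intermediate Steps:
Add(Mul(-26057, Pow(26971, -1)), Mul(-42583, Pow(-44321, -1))) = Add(Mul(-26057, Rational(1, 26971)), Mul(-42583, Rational(-1, 44321))) = Add(Rational(-26057, 26971), Rational(42583, 44321)) = Rational(-6366204, 1195381691)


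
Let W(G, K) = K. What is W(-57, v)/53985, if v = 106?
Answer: 106/53985 ≈ 0.0019635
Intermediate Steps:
W(-57, v)/53985 = 106/53985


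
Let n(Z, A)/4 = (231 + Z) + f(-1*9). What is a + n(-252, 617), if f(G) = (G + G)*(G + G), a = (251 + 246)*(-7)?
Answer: -2267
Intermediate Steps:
a = -3479 (a = 497*(-7) = -3479)
f(G) = 4*G² (f(G) = (2*G)*(2*G) = 4*G²)
n(Z, A) = 2220 + 4*Z (n(Z, A) = 4*((231 + Z) + 4*(-1*9)²) = 4*((231 + Z) + 4*(-9)²) = 4*((231 + Z) + 4*81) = 4*((231 + Z) + 324) = 4*(555 + Z) = 2220 + 4*Z)
a + n(-252, 617) = -3479 + (2220 + 4*(-252)) = -3479 + (2220 - 1008) = -3479 + 1212 = -2267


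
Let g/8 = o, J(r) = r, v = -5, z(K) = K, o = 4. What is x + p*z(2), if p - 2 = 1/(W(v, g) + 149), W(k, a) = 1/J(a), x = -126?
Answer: -581754/4769 ≈ -121.99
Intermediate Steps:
g = 32 (g = 8*4 = 32)
W(k, a) = 1/a
p = 9570/4769 (p = 2 + 1/(1/32 + 149) = 2 + 1/(4769/32) = 2 + 32/4769 = 9570/4769 ≈ 2.0067)
x + p*z(2) = -126 + (9570/4769)*2 = -126 + 19140/4769 = -581754/4769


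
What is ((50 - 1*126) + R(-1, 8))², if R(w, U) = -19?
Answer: 9025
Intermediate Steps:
((50 - 1*126) + R(-1, 8))² = ((50 - 1*126) - 19)² = ((50 - 126) - 19)² = (-76 - 19)² = (-95)² = 9025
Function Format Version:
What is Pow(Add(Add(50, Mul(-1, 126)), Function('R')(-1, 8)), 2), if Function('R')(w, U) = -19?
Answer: 9025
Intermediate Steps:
Pow(Add(Add(50, Mul(-1, 126)), Function('R')(-1, 8)), 2) = Pow(Add(Add(50, Mul(-1, 126)), -19), 2) = Pow(Add(Add(50, -126), -19), 2) = Pow(Add(-76, -19), 2) = Pow(-95, 2) = 9025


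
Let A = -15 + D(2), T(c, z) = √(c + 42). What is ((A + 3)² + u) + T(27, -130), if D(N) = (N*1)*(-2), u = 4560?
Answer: 4816 + √69 ≈ 4824.3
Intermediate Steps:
D(N) = -2*N (D(N) = N*(-2) = -2*N)
T(c, z) = √(42 + c)
A = -19 (A = -15 - 2*2 = -15 - 4 = -19)
((A + 3)² + u) + T(27, -130) = ((-19 + 3)² + 4560) + √(42 + 27) = ((-16)² + 4560) + √69 = (256 + 4560) + √69 = 4816 + √69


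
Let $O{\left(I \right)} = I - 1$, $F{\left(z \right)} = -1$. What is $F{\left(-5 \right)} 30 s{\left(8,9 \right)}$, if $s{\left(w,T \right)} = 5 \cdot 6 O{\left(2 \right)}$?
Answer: $-900$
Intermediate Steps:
$O{\left(I \right)} = -1 + I$
$s{\left(w,T \right)} = 30$ ($s{\left(w,T \right)} = 5 \cdot 6 \left(-1 + 2\right) = 30 \cdot 1 = 30$)
$F{\left(-5 \right)} 30 s{\left(8,9 \right)} = \left(-1\right) 30 \cdot 30 = \left(-30\right) 30 = -900$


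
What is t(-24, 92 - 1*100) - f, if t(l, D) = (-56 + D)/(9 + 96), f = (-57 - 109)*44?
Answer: 766856/105 ≈ 7303.4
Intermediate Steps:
f = -7304 (f = -166*44 = -7304)
t(l, D) = -8/15 + D/105 (t(l, D) = (-56 + D)/105 = (-56 + D)*(1/105) = -8/15 + D/105)
t(-24, 92 - 1*100) - f = (-8/15 + (92 - 1*100)/105) - 1*(-7304) = (-8/15 + (92 - 100)/105) + 7304 = (-8/15 + (1/105)*(-8)) + 7304 = (-8/15 - 8/105) + 7304 = -64/105 + 7304 = 766856/105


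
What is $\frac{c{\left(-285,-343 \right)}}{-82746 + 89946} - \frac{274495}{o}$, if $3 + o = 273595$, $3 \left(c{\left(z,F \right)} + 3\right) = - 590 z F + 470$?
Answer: $- \frac{1973168085311}{738698400} \approx -2671.1$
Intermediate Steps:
$c{\left(z,F \right)} = \frac{461}{3} - \frac{590 F z}{3}$ ($c{\left(z,F \right)} = -3 + \frac{- 590 z F + 470}{3} = -3 + \frac{- 590 F z + 470}{3} = -3 + \frac{470 - 590 F z}{3} = -3 - \left(- \frac{470}{3} + \frac{590 F z}{3}\right) = \frac{461}{3} - \frac{590 F z}{3}$)
$o = 273592$ ($o = -3 + 273595 = 273592$)
$\frac{c{\left(-285,-343 \right)}}{-82746 + 89946} - \frac{274495}{o} = \frac{\frac{461}{3} - \left(- \frac{202370}{3}\right) \left(-285\right)}{-82746 + 89946} - \frac{274495}{273592} = \frac{\frac{461}{3} - 19225150}{7200} - \frac{274495}{273592} = \left(- \frac{57674989}{3}\right) \frac{1}{7200} - \frac{274495}{273592} = - \frac{57674989}{21600} - \frac{274495}{273592} = - \frac{1973168085311}{738698400}$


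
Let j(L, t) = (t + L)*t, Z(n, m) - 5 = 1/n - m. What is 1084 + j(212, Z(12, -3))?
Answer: 412273/144 ≈ 2863.0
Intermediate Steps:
Z(n, m) = 5 + 1/n - m (Z(n, m) = 5 + (1/n - m) = 5 + 1/n - m)
j(L, t) = t*(L + t) (j(L, t) = (L + t)*t = t*(L + t))
1084 + j(212, Z(12, -3)) = 1084 + (5 + 1/12 - 1*(-3))*(212 + (5 + 1/12 - 1*(-3))) = 1084 + (5 + 1/12 + 3)*(212 + (5 + 1/12 + 3)) = 1084 + 97*(212 + 97/12)/12 = 1084 + (97/12)*(2641/12) = 1084 + 256177/144 = 412273/144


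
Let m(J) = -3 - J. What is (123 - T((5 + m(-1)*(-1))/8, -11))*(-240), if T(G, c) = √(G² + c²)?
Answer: -29520 + 30*√7793 ≈ -26872.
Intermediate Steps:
(123 - T((5 + m(-1)*(-1))/8, -11))*(-240) = (123 - √(((5 + (-3 - 1*(-1))*(-1))/8)² + (-11)²))*(-240) = (123 - √(((5 + (-3 + 1)*(-1))*(⅛))² + 121))*(-240) = (123 - √(((5 - 2*(-1))*(⅛))² + 121))*(-240) = (123 - √(((5 + 2)*(⅛))² + 121))*(-240) = (123 - √((7*(⅛))² + 121))*(-240) = (123 - √((7/8)² + 121))*(-240) = (123 - √(49/64 + 121))*(-240) = (123 - √(7793/64))*(-240) = (123 - √7793/8)*(-240) = -29520 + 30*√7793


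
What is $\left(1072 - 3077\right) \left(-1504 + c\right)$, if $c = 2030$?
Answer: $-1054630$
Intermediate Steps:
$\left(1072 - 3077\right) \left(-1504 + c\right) = \left(1072 - 3077\right) \left(-1504 + 2030\right) = \left(-2005\right) 526 = -1054630$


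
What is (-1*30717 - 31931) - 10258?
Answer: -72906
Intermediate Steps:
(-1*30717 - 31931) - 10258 = (-30717 - 31931) - 10258 = -62648 - 10258 = -72906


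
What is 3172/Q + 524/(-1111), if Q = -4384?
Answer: -1455327/1217656 ≈ -1.1952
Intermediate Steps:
3172/Q + 524/(-1111) = 3172/(-4384) + 524/(-1111) = 3172*(-1/4384) + 524*(-1/1111) = -793/1096 - 524/1111 = -1455327/1217656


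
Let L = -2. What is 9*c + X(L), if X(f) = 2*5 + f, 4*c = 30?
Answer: 151/2 ≈ 75.500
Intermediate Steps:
c = 15/2 (c = (¼)*30 = 15/2 ≈ 7.5000)
X(f) = 10 + f
9*c + X(L) = 9*(15/2) + (10 - 2) = 135/2 + 8 = 151/2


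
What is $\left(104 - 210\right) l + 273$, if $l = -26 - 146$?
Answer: $18505$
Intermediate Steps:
$l = -172$
$\left(104 - 210\right) l + 273 = \left(104 - 210\right) \left(-172\right) + 273 = \left(-106\right) \left(-172\right) + 273 = 18232 + 273 = 18505$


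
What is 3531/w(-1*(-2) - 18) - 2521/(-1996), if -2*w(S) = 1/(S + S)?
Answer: 451066585/1996 ≈ 2.2599e+5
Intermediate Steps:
w(S) = -1/(4*S) (w(S) = -1/(2*(S + S)) = -1/(2*S)/2 = -1/(4*S))
3531/w(-1*(-2) - 18) - 2521/(-1996) = 3531/((-1/(4*(-1*(-2) - 18)))) - 2521/(-1996) = 3531/((-1/(4*(2 - 18)))) - 2521*(-1/1996) = 3531/((-¼/(-16))) + 2521/1996 = 3531/((-¼*(-1/16))) + 2521/1996 = 3531/(1/64) + 2521/1996 = 3531*64 + 2521/1996 = 225984 + 2521/1996 = 451066585/1996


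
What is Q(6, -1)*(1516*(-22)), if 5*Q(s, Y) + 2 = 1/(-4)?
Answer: 75042/5 ≈ 15008.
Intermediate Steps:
Q(s, Y) = -9/20 (Q(s, Y) = -2/5 + (1/5)/(-4) = -2/5 + (1/5)*(-1/4) = -2/5 - 1/20 = -9/20)
Q(6, -1)*(1516*(-22)) = -3411*(-22)/5 = -9/20*(-33352) = 75042/5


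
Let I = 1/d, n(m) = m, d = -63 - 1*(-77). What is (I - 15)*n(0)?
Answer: 0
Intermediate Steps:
d = 14 (d = -63 + 77 = 14)
I = 1/14 ≈ 0.071429
(I - 15)*n(0) = (1/14 - 15)*0 = -209/14*0 = 0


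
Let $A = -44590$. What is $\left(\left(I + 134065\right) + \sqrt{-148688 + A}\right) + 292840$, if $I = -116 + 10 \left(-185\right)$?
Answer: $424939 + i \sqrt{193278} \approx 4.2494 \cdot 10^{5} + 439.63 i$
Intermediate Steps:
$I = -1966$ ($I = -116 - 1850 = -1966$)
$\left(\left(I + 134065\right) + \sqrt{-148688 + A}\right) + 292840 = \left(\left(-1966 + 134065\right) + \sqrt{-148688 - 44590}\right) + 292840 = \left(132099 + \sqrt{-193278}\right) + 292840 = \left(132099 + i \sqrt{193278}\right) + 292840 = 424939 + i \sqrt{193278}$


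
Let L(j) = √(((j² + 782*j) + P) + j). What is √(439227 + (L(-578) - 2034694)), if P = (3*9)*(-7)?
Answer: √(-1595467 + I*√118679) ≈ 0.14 + 1263.1*I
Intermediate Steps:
P = -189 (P = 27*(-7) = -189)
L(j) = √(-189 + j² + 783*j) (L(j) = √(((j² + 782*j) - 189) + j) = √((-189 + j² + 782*j) + j) = √(-189 + j² + 783*j))
√(439227 + (L(-578) - 2034694)) = √(439227 + (√(-189 + (-578)² + 783*(-578)) - 2034694)) = √(439227 + (√(-189 + 334084 - 452574) - 2034694)) = √(439227 + (√(-118679) - 2034694)) = √(439227 + (I*√118679 - 2034694)) = √(439227 + (-2034694 + I*√118679)) = √(-1595467 + I*√118679)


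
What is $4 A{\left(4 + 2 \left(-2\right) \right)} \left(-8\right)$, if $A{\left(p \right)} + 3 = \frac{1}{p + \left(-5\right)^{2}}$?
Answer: $\frac{2368}{25} \approx 94.72$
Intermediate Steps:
$A{\left(p \right)} = -3 + \frac{1}{25 + p}$ ($A{\left(p \right)} = -3 + \frac{1}{p + \left(-5\right)^{2}} = -3 + \frac{1}{p + 25} = -3 + \frac{1}{25 + p}$)
$4 A{\left(4 + 2 \left(-2\right) \right)} \left(-8\right) = 4 \frac{-74 - 3 \left(4 + 2 \left(-2\right)\right)}{25 + \left(4 + 2 \left(-2\right)\right)} \left(-8\right) = 4 \frac{-74 - 3 \left(4 - 4\right)}{25 + \left(4 - 4\right)} \left(-8\right) = 4 \frac{-74 - 0}{25 + 0} \left(-8\right) = 4 \frac{-74 + 0}{25} \left(-8\right) = 4 \cdot \frac{1}{25} \left(-74\right) \left(-8\right) = 4 \left(- \frac{74}{25}\right) \left(-8\right) = \left(- \frac{296}{25}\right) \left(-8\right) = \frac{2368}{25}$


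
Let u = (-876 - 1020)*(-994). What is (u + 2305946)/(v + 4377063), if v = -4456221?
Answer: -2095285/39579 ≈ -52.939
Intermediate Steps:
u = 1884624 (u = -1896*(-994) = 1884624)
(u + 2305946)/(v + 4377063) = (1884624 + 2305946)/(-4456221 + 4377063) = 4190570/(-79158) = 4190570*(-1/79158) = -2095285/39579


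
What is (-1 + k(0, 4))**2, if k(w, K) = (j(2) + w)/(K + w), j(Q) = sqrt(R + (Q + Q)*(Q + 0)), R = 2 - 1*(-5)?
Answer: (4 - sqrt(15))**2/16 ≈ 0.0010083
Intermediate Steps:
R = 7 (R = 2 + 5 = 7)
j(Q) = sqrt(7 + 2*Q**2) (j(Q) = sqrt(7 + (Q + Q)*(Q + 0)) = sqrt(7 + (2*Q)*Q) = sqrt(7 + 2*Q**2))
k(w, K) = (w + sqrt(15))/(K + w) (k(w, K) = (sqrt(7 + 2*2**2) + w)/(K + w) = (sqrt(7 + 2*4) + w)/(K + w) = (sqrt(7 + 8) + w)/(K + w) = (sqrt(15) + w)/(K + w) = (w + sqrt(15))/(K + w))
(-1 + k(0, 4))**2 = (-1 + (0 + sqrt(15))/(4 + 0))**2 = (-1 + sqrt(15)/4)**2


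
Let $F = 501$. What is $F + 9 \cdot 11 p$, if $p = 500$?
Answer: $50001$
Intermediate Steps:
$F + 9 \cdot 11 p = 501 + 9 \cdot 11 \cdot 500 = 501 + 99 \cdot 500 = 501 + 49500 = 50001$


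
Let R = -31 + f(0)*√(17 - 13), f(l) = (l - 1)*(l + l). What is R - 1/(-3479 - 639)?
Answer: -127657/4118 ≈ -31.000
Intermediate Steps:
f(l) = 2*l*(-1 + l) (f(l) = (-1 + l)*(2*l) = 2*l*(-1 + l))
R = -31 (R = -31 + (2*0*(-1 + 0))*√(17 - 13) = -31 + (2*0*(-1))*√4 = -31 + 0*2 = -31 + 0 = -31)
R - 1/(-3479 - 639) = -31 - 1/(-3479 - 639) = -31 - 1/(-4118) = -31 - 1*(-1/4118) = -31 + 1/4118 = -127657/4118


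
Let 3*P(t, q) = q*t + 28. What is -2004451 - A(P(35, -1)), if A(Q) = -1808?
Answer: -2002643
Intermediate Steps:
P(t, q) = 28/3 + q*t/3 (P(t, q) = (q*t + 28)/3 = (28 + q*t)/3 = 28/3 + q*t/3)
-2004451 - A(P(35, -1)) = -2004451 - 1*(-1808) = -2004451 + 1808 = -2002643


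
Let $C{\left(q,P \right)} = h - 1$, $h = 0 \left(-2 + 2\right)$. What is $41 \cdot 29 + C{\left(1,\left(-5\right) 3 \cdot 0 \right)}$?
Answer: $1188$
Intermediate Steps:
$h = 0$ ($h = 0 \cdot 0 = 0$)
$C{\left(q,P \right)} = -1$ ($C{\left(q,P \right)} = 0 - 1 = -1$)
$41 \cdot 29 + C{\left(1,\left(-5\right) 3 \cdot 0 \right)} = 41 \cdot 29 - 1 = 1189 - 1 = 1188$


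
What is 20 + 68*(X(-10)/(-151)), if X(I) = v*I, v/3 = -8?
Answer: -13300/151 ≈ -88.079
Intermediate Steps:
v = -24 (v = 3*(-8) = -24)
X(I) = -24*I
20 + 68*(X(-10)/(-151)) = 20 + 68*(-24*(-10)/(-151)) = 20 + 68*(240*(-1/151)) = 20 + 68*(-240/151) = 20 - 16320/151 = -13300/151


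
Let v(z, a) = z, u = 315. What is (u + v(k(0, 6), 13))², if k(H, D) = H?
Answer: 99225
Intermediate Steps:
(u + v(k(0, 6), 13))² = (315 + 0)² = 315² = 99225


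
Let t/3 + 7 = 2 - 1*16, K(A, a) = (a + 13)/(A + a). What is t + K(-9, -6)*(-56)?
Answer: -553/15 ≈ -36.867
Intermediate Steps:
K(A, a) = (13 + a)/(A + a)
t = -63 (t = -21 + 3*(2 - 1*16) = -21 + 3*(2 - 16) = -21 + 3*(-14) = -21 - 42 = -63)
t + K(-9, -6)*(-56) = -63 + ((13 - 6)/(-9 - 6))*(-56) = -63 + (7/(-15))*(-56) = -63 - 1/15*7*(-56) = -63 - 7/15*(-56) = -63 + 392/15 = -553/15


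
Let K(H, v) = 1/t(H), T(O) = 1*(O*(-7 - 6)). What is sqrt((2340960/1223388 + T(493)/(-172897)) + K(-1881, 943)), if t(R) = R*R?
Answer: sqrt(238253039816256360386687938)/11051926010631 ≈ 1.3966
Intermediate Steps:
t(R) = R**2
T(O) = -13*O (T(O) = 1*(O*(-13)) = 1*(-13*O) = -13*O)
K(H, v) = H**(-2) (K(H, v) = 1/(H**2) = H**(-2))
sqrt((2340960/1223388 + T(493)/(-172897)) + K(-1881, 943)) = sqrt((2340960/1223388 - 13*493/(-172897)) + (-1881)**(-2)) = sqrt((2340960*(1/1223388) - 6409*(-1/172897)) + 1/3538161) = sqrt((195080/101949 + 6409/172897) + 1/3538161) = sqrt(34382137901/17626676253 + 1/3538161) = sqrt(40549852348205438/20788672825996911) = sqrt(238253039816256360386687938)/11051926010631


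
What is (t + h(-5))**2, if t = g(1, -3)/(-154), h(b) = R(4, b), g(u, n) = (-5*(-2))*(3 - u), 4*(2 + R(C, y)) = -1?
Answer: 537289/94864 ≈ 5.6638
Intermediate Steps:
R(C, y) = -9/4 (R(C, y) = -2 + (1/4)*(-1) = -2 - 1/4 = -9/4)
g(u, n) = 30 - 10*u (g(u, n) = 10*(3 - u) = 30 - 10*u)
h(b) = -9/4
t = -10/77 (t = (30 - 10*1)/(-154) = (30 - 10)*(-1/154) = 20*(-1/154) = -10/77 ≈ -0.12987)
(t + h(-5))**2 = (-10/77 - 9/4)**2 = (-733/308)**2 = 537289/94864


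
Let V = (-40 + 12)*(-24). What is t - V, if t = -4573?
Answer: -5245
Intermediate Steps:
V = 672 (V = -28*(-24) = 672)
t - V = -4573 - 1*672 = -4573 - 672 = -5245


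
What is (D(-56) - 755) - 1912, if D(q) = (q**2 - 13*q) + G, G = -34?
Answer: 1163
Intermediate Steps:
D(q) = -34 + q**2 - 13*q (D(q) = (q**2 - 13*q) - 34 = -34 + q**2 - 13*q)
(D(-56) - 755) - 1912 = ((-34 + (-56)**2 - 13*(-56)) - 755) - 1912 = ((-34 + 3136 + 728) - 755) - 1912 = (3830 - 755) - 1912 = 3075 - 1912 = 1163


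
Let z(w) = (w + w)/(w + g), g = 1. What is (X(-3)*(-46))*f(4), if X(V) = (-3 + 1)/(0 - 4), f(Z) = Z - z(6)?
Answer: -368/7 ≈ -52.571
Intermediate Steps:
z(w) = 2*w/(1 + w) (z(w) = (w + w)/(w + 1) = (2*w)/(1 + w) = 2*w/(1 + w))
f(Z) = -12/7 + Z (f(Z) = Z - 2*6/(1 + 6) = Z - 2*6/7 = Z - 1*12/7 = Z - 12/7 = -12/7 + Z)
X(V) = ½ (X(V) = -2/(-4) = -2*(-¼) = ½)
(X(-3)*(-46))*f(4) = ((½)*(-46))*(-12/7 + 4) = -23*16/7 = -368/7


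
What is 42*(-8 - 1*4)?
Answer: -504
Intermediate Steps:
42*(-8 - 1*4) = 42*(-8 - 4) = 42*(-12) = -504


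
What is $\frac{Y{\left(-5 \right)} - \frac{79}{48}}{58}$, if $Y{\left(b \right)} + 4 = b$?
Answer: $- \frac{511}{2784} \approx -0.18355$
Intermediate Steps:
$Y{\left(b \right)} = -4 + b$
$\frac{Y{\left(-5 \right)} - \frac{79}{48}}{58} = \frac{\left(-4 - 5\right) - \frac{79}{48}}{58} = \frac{-9 - \frac{79}{48}}{58} = \frac{1}{58} \left(- \frac{511}{48}\right) = - \frac{511}{2784}$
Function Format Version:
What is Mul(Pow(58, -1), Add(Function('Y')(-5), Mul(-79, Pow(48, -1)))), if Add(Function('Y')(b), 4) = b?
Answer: Rational(-511, 2784) ≈ -0.18355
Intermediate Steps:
Function('Y')(b) = Add(-4, b)
Mul(Pow(58, -1), Add(Function('Y')(-5), Mul(-79, Pow(48, -1)))) = Mul(Pow(58, -1), Add(Add(-4, -5), Mul(-79, Pow(48, -1)))) = Mul(Rational(1, 58), Add(-9, Mul(-79, Rational(1, 48)))) = Mul(Rational(1, 58), Add(-9, Rational(-79, 48))) = Mul(Rational(1, 58), Rational(-511, 48)) = Rational(-511, 2784)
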